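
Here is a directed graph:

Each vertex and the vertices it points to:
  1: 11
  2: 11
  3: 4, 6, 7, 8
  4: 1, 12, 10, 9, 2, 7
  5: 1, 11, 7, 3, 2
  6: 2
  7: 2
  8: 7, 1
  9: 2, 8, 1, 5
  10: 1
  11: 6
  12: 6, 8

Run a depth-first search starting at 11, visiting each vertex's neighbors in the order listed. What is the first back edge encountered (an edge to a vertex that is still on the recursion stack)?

2→11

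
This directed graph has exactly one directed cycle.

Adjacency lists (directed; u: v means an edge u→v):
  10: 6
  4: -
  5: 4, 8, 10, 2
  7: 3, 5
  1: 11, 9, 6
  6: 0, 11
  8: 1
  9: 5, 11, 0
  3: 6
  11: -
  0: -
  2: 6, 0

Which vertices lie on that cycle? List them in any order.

DFS with gray/black marking from 5:
5 gray
  4 gray
  4 black
  8 gray
    1 gray
      11 gray
      11 black
      9 gray
        9→5: 5 is gray → back edge
Back edge closes the cycle 5 → 8 → 1 → 9 → 5; its vertices are {1, 5, 8, 9}.

1, 5, 8, 9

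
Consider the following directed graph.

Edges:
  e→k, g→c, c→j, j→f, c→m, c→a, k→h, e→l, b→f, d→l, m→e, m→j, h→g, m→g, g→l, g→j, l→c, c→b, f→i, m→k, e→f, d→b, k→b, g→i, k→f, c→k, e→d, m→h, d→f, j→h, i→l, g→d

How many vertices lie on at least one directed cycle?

12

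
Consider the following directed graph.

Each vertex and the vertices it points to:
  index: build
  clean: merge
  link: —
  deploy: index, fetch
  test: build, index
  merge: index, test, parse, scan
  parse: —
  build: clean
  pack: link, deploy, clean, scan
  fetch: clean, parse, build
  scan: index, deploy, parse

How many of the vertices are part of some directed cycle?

8

A vertex is on a directed cycle iff it belongs to a strongly connected component of size ≥ 2 (or has a self-loop).
The vertices on cycles are {scan, test, build, clean, fetch, index, merge, deploy} — 8 in total.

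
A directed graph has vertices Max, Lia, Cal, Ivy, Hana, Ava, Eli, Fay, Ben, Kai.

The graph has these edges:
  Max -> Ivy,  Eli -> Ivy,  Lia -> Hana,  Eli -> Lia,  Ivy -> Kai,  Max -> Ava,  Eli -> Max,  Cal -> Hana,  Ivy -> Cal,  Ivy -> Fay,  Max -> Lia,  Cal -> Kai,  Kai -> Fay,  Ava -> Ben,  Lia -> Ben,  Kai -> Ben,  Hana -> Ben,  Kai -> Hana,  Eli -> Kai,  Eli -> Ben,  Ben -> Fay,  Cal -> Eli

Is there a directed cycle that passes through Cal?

Yes

Cal is on a cycle iff Cal can reach itself via ≥1 edge.
Cal → Eli → Ivy → Cal — yes.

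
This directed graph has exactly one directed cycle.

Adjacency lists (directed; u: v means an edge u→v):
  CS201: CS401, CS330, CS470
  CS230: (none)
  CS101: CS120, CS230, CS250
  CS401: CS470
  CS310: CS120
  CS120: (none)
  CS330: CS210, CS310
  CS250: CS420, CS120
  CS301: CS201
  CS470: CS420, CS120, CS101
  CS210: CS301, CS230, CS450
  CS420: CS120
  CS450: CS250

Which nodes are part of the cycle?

DFS with gray/black marking from CS210:
CS210 gray
  CS301 gray
    CS201 gray
      CS401 gray
        CS470 gray
          CS420 gray
            CS120 gray
            CS120 black
          CS420 black
          CS470→CS120: CS120 black — skip
          CS101 gray
            CS101→CS120: CS120 black — skip
            CS230 gray
            CS230 black
            CS250 gray
              CS250→CS420: CS420 black — skip
              CS250→CS120: CS120 black — skip
            CS250 black
          CS101 black
        CS470 black
      CS401 black
      CS330 gray
        CS330→CS210: CS210 is gray → back edge
Back edge closes the cycle CS210 → CS301 → CS201 → CS330 → CS210; its vertices are {CS201, CS210, CS301, CS330}.

CS201, CS210, CS301, CS330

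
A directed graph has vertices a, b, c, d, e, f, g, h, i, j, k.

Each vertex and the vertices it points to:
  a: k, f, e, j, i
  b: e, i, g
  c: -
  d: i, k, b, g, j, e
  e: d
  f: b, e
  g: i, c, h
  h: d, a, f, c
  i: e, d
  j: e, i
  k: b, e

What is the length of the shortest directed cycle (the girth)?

2

For each vertex v, BFS finds the shortest path from v back to v.
The shortest such closed walk is d → e → d, length 2.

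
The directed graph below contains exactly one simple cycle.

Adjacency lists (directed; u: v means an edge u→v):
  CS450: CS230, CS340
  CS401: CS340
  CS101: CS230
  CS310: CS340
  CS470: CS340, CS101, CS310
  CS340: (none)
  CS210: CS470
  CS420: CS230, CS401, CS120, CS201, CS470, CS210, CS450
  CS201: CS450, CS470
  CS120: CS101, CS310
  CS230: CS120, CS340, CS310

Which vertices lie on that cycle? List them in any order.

DFS with gray/black marking from CS101:
CS101 gray
  CS230 gray
    CS120 gray
      CS120→CS101: CS101 is gray → back edge
Back edge closes the cycle CS101 → CS230 → CS120 → CS101; its vertices are {CS101, CS120, CS230}.

CS101, CS120, CS230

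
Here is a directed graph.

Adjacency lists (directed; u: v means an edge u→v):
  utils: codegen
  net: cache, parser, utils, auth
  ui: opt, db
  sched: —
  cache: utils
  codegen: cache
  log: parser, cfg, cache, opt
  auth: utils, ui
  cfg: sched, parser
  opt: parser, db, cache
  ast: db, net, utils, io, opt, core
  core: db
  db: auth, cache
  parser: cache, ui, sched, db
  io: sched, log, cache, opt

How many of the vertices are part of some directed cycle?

8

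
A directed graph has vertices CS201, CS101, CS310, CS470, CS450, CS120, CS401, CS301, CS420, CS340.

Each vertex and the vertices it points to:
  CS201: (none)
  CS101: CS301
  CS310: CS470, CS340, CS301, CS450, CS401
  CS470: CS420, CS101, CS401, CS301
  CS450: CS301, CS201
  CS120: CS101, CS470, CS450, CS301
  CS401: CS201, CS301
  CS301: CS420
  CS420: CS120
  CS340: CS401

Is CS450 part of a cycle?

CS450 is on a cycle iff CS450 can reach itself via ≥1 edge.
CS450 → CS301 → CS420 → CS120 → CS450 — yes.

Yes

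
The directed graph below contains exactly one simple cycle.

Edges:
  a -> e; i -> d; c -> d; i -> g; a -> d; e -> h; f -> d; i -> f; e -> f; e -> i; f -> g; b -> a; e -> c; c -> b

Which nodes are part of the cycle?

a, b, c, e

DFS with gray/black marking from e:
e gray
  f gray
    g gray
    g black
    d gray
    d black
  f black
  c gray
    c→d: d black — skip
    b gray
      a gray
        a→d: d black — skip
        a→e: e is gray → back edge
Back edge closes the cycle e → c → b → a → e; its vertices are {a, b, c, e}.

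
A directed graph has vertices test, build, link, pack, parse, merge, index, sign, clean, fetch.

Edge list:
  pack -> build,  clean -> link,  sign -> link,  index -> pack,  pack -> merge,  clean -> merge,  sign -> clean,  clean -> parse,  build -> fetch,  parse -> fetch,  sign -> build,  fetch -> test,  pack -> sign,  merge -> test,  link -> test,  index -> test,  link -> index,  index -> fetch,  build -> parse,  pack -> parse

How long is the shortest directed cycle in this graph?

For each vertex v, BFS finds the shortest path from v back to v.
The shortest such closed walk is index → pack → sign → link → index, length 4.

4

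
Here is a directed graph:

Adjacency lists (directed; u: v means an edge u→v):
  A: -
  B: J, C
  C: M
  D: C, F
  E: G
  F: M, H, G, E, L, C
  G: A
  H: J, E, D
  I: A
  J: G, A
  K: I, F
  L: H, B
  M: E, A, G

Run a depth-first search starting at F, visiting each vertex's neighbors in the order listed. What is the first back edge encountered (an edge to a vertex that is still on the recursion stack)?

D->F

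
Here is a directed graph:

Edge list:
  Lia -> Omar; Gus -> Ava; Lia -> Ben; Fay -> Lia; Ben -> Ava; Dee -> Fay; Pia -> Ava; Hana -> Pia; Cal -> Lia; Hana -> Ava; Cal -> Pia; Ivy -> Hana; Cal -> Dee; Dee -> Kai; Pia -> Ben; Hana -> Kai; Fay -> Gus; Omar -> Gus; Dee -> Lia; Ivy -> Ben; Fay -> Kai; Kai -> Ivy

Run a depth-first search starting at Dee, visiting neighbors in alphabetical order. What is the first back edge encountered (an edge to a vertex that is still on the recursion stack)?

Hana→Kai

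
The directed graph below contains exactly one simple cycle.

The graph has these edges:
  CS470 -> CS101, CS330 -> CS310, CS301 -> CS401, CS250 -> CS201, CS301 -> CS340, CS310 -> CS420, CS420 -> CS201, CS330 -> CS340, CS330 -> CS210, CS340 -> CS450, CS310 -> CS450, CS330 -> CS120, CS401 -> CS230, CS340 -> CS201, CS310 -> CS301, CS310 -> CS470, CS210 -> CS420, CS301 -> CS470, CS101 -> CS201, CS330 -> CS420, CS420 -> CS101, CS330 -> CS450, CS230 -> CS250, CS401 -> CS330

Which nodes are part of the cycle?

CS301, CS310, CS330, CS401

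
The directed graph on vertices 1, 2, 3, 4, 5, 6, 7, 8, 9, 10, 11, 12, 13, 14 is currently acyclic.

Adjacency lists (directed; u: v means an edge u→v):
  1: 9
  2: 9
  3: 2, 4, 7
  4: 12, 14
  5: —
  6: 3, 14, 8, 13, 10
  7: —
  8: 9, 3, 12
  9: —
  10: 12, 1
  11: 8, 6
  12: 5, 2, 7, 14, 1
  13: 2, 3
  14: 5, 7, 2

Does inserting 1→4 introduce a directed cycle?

Adding 1→4 creates a cycle iff 4 can already reach 1.
Path from 4: 4 → 12 → 1.
So 4 → … → 1 → 4 is a cycle.

Yes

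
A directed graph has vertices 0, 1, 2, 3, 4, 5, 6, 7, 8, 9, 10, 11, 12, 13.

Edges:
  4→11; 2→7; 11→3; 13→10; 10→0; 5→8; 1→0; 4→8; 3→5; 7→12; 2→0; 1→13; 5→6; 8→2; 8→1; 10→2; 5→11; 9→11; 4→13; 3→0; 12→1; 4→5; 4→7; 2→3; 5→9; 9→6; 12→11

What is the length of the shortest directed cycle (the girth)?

3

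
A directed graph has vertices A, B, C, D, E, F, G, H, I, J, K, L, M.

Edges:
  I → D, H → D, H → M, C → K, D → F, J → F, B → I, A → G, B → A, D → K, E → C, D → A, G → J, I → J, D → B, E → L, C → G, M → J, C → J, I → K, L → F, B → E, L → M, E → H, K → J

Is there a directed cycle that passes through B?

B is on a cycle iff B can reach itself via ≥1 edge.
B → I → D → B — yes.

Yes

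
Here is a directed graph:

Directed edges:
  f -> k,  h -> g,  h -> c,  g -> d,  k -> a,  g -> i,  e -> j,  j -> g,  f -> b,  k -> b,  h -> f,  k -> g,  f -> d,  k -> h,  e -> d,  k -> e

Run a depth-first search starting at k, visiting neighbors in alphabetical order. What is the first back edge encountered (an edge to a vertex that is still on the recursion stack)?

DFS from k (visiting neighbors in alphabetical order); mark gray on enter, black on exit:
k gray
  a gray
  a black
  b gray
  b black
  e gray
    d gray
    d black
    j gray
      g gray
        g→d: d black — skip
        i gray
        i black
      g black
    j black
  e black
  k→g: g black — skip
  h gray
    c gray
    c black
    f gray
      f→b: b black — skip
      f→d: d black — skip
      f→k: k is gray → back edge
First back edge: f → k.

f->k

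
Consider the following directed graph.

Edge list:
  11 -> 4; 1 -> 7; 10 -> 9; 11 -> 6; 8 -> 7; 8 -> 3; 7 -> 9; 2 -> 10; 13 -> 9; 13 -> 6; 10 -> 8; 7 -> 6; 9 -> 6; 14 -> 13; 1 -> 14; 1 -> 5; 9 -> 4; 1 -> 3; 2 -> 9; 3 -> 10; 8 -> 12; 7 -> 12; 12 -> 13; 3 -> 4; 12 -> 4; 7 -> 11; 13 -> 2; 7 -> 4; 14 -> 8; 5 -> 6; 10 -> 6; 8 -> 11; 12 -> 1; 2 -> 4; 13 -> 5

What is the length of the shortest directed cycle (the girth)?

3

For each vertex v, BFS finds the shortest path from v back to v.
The shortest such closed walk is 12 → 1 → 7 → 12, length 3.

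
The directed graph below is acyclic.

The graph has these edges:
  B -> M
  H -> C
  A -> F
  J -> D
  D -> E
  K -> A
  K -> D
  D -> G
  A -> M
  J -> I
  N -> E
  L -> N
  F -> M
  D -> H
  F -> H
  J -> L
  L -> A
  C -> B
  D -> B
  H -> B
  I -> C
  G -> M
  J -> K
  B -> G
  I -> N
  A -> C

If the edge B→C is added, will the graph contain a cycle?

Yes

Adding B→C creates a cycle iff C can already reach B.
Path from C: C → B.
So C → … → B → C is a cycle.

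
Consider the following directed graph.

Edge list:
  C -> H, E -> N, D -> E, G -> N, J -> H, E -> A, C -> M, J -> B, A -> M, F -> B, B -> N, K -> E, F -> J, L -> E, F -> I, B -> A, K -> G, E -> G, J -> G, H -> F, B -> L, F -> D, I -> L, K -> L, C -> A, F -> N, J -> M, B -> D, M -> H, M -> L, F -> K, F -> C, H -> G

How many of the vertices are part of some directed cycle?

12

A vertex is on a directed cycle iff it belongs to a strongly connected component of size ≥ 2 (or has a self-loop).
The vertices on cycles are {A, B, C, D, E, F, H, I, J, K, L, M} — 12 in total.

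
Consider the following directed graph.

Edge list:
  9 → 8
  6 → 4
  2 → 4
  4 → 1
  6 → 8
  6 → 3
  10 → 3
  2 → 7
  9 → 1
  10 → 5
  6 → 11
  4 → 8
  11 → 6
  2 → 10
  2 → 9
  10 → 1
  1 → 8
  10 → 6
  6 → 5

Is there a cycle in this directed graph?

DFS with white/gray/black marking, starting from 8:
8 gray
8 black
7 gray
7 black
9 gray
  9→8: 8 black — skip
  1 gray
    1→8: 8 black — skip
  1 black
9 black
11 gray
  6 gray
    4 gray
      4→8: 8 black — skip
      4→1: 1 black — skip
    4 black
    6→8: 8 black — skip
    6→11: 11 is gray → back edge
Back edge found, so a cycle exists: 11 → 6 → 11.

Yes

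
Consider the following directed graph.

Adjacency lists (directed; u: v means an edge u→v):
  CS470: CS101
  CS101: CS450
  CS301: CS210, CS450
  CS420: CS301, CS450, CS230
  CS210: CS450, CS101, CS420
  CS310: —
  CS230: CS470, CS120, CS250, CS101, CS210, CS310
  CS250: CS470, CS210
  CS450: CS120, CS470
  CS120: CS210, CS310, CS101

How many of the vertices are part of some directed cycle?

9

A vertex is on a directed cycle iff it belongs to a strongly connected component of size ≥ 2 (or has a self-loop).
The vertices on cycles are {CS101, CS120, CS210, CS230, CS250, CS301, CS420, CS450, CS470} — 9 in total.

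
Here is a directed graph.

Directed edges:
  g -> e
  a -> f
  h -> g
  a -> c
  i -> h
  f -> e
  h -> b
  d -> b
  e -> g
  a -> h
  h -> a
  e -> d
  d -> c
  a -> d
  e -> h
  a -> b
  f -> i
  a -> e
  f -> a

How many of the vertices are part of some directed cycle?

6

A vertex is on a directed cycle iff it belongs to a strongly connected component of size ≥ 2 (or has a self-loop).
The vertices on cycles are {a, e, f, g, h, i} — 6 in total.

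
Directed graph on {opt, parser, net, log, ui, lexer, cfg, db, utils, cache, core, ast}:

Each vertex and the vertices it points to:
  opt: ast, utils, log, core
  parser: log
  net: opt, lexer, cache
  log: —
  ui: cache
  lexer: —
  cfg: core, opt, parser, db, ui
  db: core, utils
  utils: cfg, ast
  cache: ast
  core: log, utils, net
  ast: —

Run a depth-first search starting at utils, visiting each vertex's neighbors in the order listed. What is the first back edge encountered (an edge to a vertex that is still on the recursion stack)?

core→utils

DFS from utils (visiting each vertex's neighbors in the order listed); mark gray on enter, black on exit:
utils gray
  cfg gray
    core gray
      log gray
      log black
      core→utils: utils is gray → back edge
First back edge: core → utils.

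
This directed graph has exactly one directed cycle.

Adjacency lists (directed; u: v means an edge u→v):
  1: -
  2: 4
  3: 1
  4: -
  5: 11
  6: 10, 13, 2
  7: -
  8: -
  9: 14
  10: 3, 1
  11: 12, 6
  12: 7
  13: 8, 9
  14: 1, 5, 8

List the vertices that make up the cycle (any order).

DFS with gray/black marking from 11:
11 gray
  12 gray
    7 gray
    7 black
  12 black
  6 gray
    10 gray
      3 gray
        1 gray
        1 black
      3 black
      10→1: 1 black — skip
    10 black
    13 gray
      8 gray
      8 black
      9 gray
        14 gray
          14→1: 1 black — skip
          5 gray
            5→11: 11 is gray → back edge
Back edge closes the cycle 11 → 6 → 13 → 9 → 14 → 5 → 11; its vertices are {5, 6, 9, 11, 13, 14}.

5, 6, 9, 11, 13, 14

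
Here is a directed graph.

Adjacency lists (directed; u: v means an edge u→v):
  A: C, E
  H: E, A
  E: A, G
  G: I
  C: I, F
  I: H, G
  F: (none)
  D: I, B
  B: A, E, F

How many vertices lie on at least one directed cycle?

A vertex is on a directed cycle iff it belongs to a strongly connected component of size ≥ 2 (or has a self-loop).
The vertices on cycles are {A, C, E, G, H, I} — 6 in total.

6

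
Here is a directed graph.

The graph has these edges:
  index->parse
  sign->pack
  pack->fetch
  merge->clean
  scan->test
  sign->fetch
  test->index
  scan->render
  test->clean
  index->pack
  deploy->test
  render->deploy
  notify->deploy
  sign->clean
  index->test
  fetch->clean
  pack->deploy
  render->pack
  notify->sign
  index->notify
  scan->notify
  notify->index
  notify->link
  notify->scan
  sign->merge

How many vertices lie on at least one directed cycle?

A vertex is on a directed cycle iff it belongs to a strongly connected component of size ≥ 2 (or has a self-loop).
The vertices on cycles are {pack, scan, sign, test, index, deploy, notify, render} — 8 in total.

8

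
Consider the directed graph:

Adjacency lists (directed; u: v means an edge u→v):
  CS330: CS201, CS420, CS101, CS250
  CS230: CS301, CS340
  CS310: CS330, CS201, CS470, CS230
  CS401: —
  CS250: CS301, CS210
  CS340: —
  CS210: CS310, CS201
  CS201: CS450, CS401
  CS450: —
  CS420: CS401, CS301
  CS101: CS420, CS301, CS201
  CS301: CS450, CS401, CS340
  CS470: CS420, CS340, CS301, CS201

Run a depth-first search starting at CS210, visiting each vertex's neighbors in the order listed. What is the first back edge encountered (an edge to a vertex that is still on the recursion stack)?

CS250->CS210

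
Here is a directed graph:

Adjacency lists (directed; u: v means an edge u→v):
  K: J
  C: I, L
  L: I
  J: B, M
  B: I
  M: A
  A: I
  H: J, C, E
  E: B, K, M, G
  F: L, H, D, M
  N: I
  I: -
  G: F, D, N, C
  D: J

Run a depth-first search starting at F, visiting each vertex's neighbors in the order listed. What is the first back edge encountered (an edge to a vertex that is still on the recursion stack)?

DFS from F (visiting each vertex's neighbors in the order listed); mark gray on enter, black on exit:
F gray
  L gray
    I gray
    I black
  L black
  H gray
    J gray
      B gray
        B→I: I black — skip
      B black
      M gray
        A gray
          A→I: I black — skip
        A black
      M black
    J black
    C gray
      C→I: I black — skip
      C→L: L black — skip
    C black
    E gray
      E→B: B black — skip
      K gray
        K→J: J black — skip
      K black
      E→M: M black — skip
      G gray
        G→F: F is gray → back edge
First back edge: G → F.

G→F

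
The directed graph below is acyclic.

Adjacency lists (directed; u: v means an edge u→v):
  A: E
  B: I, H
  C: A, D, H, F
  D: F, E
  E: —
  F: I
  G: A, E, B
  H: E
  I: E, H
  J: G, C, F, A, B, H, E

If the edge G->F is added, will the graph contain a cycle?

No

Adding G→F creates a cycle iff F can already reach G.
Explore from F: no path reaches G. The graph stays acyclic.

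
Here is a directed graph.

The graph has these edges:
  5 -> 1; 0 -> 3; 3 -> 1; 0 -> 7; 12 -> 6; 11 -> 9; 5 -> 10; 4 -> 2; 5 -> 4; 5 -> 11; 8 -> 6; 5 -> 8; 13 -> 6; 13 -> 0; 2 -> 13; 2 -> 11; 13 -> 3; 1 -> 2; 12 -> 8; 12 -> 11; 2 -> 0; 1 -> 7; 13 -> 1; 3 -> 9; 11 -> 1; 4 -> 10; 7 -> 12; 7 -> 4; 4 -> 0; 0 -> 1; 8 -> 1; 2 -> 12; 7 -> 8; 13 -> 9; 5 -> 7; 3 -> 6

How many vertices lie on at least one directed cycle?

10

A vertex is on a directed cycle iff it belongs to a strongly connected component of size ≥ 2 (or has a self-loop).
The vertices on cycles are {0, 1, 2, 3, 4, 7, 8, 11, 12, 13} — 10 in total.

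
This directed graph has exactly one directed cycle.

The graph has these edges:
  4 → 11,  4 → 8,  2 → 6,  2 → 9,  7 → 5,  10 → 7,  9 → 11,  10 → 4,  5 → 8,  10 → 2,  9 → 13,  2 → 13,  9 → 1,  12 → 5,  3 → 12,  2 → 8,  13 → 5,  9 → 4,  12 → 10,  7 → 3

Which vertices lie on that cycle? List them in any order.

3, 7, 10, 12

DFS with gray/black marking from 10:
10 gray
  7 gray
    5 gray
      8 gray
      8 black
    5 black
    3 gray
      12 gray
        12→5: 5 black — skip
        12→10: 10 is gray → back edge
Back edge closes the cycle 10 → 7 → 3 → 12 → 10; its vertices are {3, 7, 10, 12}.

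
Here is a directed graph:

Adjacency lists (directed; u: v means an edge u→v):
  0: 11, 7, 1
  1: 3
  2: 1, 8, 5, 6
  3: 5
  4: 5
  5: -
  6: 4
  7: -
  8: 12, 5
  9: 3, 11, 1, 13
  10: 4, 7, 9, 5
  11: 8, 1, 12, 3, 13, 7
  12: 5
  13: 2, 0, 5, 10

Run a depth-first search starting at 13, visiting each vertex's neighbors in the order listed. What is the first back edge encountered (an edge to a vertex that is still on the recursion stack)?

11→13

DFS from 13 (visiting each vertex's neighbors in the order listed); mark gray on enter, black on exit:
13 gray
  2 gray
    1 gray
      3 gray
        5 gray
        5 black
      3 black
    1 black
    8 gray
      12 gray
        12→5: 5 black — skip
      12 black
      8→5: 5 black — skip
    8 black
    2→5: 5 black — skip
    6 gray
      4 gray
        4→5: 5 black — skip
      4 black
    6 black
  2 black
  0 gray
    11 gray
      11→8: 8 black — skip
      11→1: 1 black — skip
      11→12: 12 black — skip
      11→3: 3 black — skip
      11→13: 13 is gray → back edge
First back edge: 11 → 13.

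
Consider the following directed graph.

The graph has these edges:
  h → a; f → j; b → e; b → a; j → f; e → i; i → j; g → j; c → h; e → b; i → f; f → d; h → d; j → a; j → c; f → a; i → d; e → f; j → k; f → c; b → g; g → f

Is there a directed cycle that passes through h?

h lies on a cycle iff there is a path from h back to itself.
Exploring from h, it never reaches itself; equivalently, its strongly connected component is a singleton.

No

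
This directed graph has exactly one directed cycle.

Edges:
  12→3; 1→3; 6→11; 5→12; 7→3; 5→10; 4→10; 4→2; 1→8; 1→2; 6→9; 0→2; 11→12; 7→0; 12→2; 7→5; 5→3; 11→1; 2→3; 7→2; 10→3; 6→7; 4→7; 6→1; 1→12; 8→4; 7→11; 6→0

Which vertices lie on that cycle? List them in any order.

DFS with gray/black marking from 7:
7 gray
  3 gray
  3 black
  0 gray
    2 gray
      2→3: 3 black — skip
    2 black
  0 black
  7→2: 2 black — skip
  5 gray
    12 gray
      12→3: 3 black — skip
      12→2: 2 black — skip
    12 black
    10 gray
      10→3: 3 black — skip
    10 black
    5→3: 3 black — skip
  5 black
  11 gray
    11→12: 12 black — skip
    1 gray
      1→2: 2 black — skip
      1→12: 12 black — skip
      1→3: 3 black — skip
      8 gray
        4 gray
          4→7: 7 is gray → back edge
Back edge closes the cycle 7 → 11 → 1 → 8 → 4 → 7; its vertices are {1, 4, 7, 8, 11}.

1, 4, 7, 8, 11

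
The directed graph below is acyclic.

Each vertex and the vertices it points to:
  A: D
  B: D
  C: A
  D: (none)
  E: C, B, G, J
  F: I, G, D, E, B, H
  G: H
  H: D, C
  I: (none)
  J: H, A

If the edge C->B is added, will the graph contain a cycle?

Adding C→B creates a cycle iff B can already reach C.
Explore from B: no path reaches C. The graph stays acyclic.

No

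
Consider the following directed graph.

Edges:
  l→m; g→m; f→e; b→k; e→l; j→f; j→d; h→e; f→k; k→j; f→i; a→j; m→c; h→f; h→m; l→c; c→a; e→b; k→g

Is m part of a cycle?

Yes

m is on a cycle iff m can reach itself via ≥1 edge.
m → c → a → j → f → e → l → m — yes.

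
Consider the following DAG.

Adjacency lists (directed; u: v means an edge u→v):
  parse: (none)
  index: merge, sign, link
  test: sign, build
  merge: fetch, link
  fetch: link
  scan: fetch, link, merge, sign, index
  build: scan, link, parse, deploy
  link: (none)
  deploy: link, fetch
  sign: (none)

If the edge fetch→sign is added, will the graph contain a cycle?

No

Adding fetch→sign creates a cycle iff sign can already reach fetch.
Explore from sign: no path reaches fetch. The graph stays acyclic.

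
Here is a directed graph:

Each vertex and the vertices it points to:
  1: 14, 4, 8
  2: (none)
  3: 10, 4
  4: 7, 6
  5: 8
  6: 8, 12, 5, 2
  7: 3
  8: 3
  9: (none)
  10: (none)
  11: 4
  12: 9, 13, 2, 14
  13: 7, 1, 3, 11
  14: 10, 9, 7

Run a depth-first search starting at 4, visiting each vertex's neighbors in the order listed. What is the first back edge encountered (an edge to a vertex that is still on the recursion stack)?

3->4

DFS from 4 (visiting each vertex's neighbors in the order listed); mark gray on enter, black on exit:
4 gray
  7 gray
    3 gray
      10 gray
      10 black
      3→4: 4 is gray → back edge
First back edge: 3 → 4.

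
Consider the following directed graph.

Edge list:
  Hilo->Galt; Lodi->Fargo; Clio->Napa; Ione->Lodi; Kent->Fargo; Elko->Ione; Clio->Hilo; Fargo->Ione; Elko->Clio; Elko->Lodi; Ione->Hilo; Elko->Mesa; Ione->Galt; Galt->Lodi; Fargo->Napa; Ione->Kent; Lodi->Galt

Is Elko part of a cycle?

Elko lies on a cycle iff there is a path from Elko back to itself.
Exploring from Elko, it never reaches itself; equivalently, its strongly connected component is a singleton.

No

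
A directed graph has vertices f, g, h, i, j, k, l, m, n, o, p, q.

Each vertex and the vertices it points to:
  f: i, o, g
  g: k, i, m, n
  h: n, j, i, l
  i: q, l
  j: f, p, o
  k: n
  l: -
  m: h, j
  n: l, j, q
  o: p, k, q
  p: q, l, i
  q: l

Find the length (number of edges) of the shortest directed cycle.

4

For each vertex v, BFS finds the shortest path from v back to v.
The shortest such closed walk is g → n → j → f → g, length 4.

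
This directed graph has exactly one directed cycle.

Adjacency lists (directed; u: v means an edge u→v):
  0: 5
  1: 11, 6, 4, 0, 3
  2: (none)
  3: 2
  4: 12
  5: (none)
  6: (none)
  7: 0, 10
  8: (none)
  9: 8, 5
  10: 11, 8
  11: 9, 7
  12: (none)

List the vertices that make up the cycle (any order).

7, 10, 11

DFS with gray/black marking from 11:
11 gray
  9 gray
    8 gray
    8 black
    5 gray
    5 black
  9 black
  7 gray
    0 gray
      0→5: 5 black — skip
    0 black
    10 gray
      10→11: 11 is gray → back edge
Back edge closes the cycle 11 → 7 → 10 → 11; its vertices are {7, 10, 11}.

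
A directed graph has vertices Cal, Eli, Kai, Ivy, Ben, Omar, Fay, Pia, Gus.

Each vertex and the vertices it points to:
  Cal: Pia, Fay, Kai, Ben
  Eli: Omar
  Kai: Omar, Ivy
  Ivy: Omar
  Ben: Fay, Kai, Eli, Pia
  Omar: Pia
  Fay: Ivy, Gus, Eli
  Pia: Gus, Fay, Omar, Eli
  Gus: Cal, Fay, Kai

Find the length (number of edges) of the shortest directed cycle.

For each vertex v, BFS finds the shortest path from v back to v.
The shortest such closed walk is Pia → Omar → Pia, length 2.

2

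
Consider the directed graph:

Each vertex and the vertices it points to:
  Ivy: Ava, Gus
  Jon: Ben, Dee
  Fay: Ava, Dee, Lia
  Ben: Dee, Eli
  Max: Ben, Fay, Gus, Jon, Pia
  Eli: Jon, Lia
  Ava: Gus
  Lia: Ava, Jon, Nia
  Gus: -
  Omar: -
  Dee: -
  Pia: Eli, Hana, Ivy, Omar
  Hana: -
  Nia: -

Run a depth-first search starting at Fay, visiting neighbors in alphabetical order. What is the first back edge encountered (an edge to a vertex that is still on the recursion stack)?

DFS from Fay (visiting neighbors in alphabetical order); mark gray on enter, black on exit:
Fay gray
  Ava gray
    Gus gray
    Gus black
  Ava black
  Dee gray
  Dee black
  Lia gray
    Lia→Ava: Ava black — skip
    Jon gray
      Ben gray
        Ben→Dee: Dee black — skip
        Eli gray
          Eli→Jon: Jon is gray → back edge
First back edge: Eli → Jon.

Eli→Jon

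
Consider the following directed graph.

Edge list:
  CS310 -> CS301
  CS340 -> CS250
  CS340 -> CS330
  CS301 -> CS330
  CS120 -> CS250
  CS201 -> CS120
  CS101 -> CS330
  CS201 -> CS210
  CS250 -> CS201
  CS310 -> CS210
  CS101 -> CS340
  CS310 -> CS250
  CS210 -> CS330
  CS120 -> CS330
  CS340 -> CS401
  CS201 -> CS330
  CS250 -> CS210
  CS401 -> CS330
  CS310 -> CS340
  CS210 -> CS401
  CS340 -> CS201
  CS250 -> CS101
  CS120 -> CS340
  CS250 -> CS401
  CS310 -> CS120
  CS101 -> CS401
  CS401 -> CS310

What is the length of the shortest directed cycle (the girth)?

3

For each vertex v, BFS finds the shortest path from v back to v.
The shortest such closed walk is CS310 → CS250 → CS401 → CS310, length 3.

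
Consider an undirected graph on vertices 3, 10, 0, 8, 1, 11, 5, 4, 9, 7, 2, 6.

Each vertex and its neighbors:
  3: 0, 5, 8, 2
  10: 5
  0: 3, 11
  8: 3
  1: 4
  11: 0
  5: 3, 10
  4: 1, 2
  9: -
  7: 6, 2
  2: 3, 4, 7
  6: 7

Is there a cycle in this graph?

No

DFS, tracking each vertex's parent; an edge to a visited non-parent vertex closes a cycle.
Start from 7:
visit 7 (parent –)
  visit 6 (parent 7)
    6–7: parent, skip
  visit 2 (parent 7)
    visit 3 (parent 2)
      visit 0 (parent 3)
        0–3: parent, skip
        visit 11 (parent 0)
          11–0: parent, skip
      visit 5 (parent 3)
        5–3: parent, skip
        visit 10 (parent 5)
          10–5: parent, skip
      visit 8 (parent 3)
        8–3: parent, skip
      3–2: parent, skip
    visit 4 (parent 2)
      visit 1 (parent 4)
        1–4: parent, skip
      4–2: parent, skip
    2–7: parent, skip
visit 9 (parent –)
No non-parent visited neighbor found — the graph is a forest.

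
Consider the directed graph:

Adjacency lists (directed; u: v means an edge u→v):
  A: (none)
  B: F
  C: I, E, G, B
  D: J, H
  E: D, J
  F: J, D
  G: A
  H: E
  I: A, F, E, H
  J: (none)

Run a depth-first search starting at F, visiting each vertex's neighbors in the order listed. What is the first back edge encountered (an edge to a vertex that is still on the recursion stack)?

DFS from F (visiting each vertex's neighbors in the order listed); mark gray on enter, black on exit:
F gray
  J gray
  J black
  D gray
    D→J: J black — skip
    H gray
      E gray
        E→D: D is gray → back edge
First back edge: E → D.

E->D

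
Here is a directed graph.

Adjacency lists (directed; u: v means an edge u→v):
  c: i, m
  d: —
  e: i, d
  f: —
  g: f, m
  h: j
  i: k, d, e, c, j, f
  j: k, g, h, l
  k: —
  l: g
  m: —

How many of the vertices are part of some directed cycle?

5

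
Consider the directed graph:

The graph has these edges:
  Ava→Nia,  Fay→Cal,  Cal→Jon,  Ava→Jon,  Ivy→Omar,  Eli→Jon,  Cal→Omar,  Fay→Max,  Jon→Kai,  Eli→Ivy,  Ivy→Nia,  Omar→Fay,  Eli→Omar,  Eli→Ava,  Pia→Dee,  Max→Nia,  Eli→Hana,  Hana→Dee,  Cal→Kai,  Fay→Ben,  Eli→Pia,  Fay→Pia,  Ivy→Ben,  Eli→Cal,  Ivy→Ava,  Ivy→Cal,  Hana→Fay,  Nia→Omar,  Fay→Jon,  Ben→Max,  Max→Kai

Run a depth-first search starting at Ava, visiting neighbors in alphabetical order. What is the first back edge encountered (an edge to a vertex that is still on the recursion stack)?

Max->Nia

DFS from Ava (visiting neighbors in alphabetical order); mark gray on enter, black on exit:
Ava gray
  Jon gray
    Kai gray
    Kai black
  Jon black
  Nia gray
    Omar gray
      Fay gray
        Ben gray
          Max gray
            Max→Kai: Kai black — skip
            Max→Nia: Nia is gray → back edge
First back edge: Max → Nia.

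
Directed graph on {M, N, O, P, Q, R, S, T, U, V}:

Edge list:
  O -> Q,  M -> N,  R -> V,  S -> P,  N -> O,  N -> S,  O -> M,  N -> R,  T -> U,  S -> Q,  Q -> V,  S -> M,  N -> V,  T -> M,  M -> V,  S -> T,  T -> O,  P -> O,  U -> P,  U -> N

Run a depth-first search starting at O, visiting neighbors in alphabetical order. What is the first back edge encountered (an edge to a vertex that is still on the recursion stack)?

N->O

DFS from O (visiting neighbors in alphabetical order); mark gray on enter, black on exit:
O gray
  M gray
    N gray
      N→O: O is gray → back edge
First back edge: N → O.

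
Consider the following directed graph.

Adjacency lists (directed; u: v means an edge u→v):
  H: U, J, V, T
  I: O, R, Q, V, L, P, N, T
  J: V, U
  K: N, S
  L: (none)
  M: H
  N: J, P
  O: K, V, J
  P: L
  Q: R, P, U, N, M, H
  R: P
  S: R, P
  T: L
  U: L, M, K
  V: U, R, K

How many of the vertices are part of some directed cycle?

7

A vertex is on a directed cycle iff it belongs to a strongly connected component of size ≥ 2 (or has a self-loop).
The vertices on cycles are {H, J, K, M, N, U, V} — 7 in total.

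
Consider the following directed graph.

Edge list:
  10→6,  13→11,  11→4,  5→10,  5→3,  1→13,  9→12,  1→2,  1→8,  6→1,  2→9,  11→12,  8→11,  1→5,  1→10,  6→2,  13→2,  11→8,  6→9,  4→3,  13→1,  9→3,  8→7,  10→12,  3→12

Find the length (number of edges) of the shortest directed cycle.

2

For each vertex v, BFS finds the shortest path from v back to v.
The shortest such closed walk is 1 → 13 → 1, length 2.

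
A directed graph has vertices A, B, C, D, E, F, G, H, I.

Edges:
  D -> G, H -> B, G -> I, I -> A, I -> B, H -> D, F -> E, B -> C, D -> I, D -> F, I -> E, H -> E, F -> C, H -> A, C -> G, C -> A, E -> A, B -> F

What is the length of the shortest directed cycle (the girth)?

For each vertex v, BFS finds the shortest path from v back to v.
The shortest such closed walk is B → C → G → I → B, length 4.

4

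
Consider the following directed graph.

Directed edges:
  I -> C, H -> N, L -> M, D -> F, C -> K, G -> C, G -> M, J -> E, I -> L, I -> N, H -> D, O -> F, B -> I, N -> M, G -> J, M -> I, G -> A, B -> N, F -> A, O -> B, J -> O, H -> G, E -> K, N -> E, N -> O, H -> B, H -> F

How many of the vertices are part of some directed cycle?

A vertex is on a directed cycle iff it belongs to a strongly connected component of size ≥ 2 (or has a self-loop).
The vertices on cycles are {B, I, L, M, N, O} — 6 in total.

6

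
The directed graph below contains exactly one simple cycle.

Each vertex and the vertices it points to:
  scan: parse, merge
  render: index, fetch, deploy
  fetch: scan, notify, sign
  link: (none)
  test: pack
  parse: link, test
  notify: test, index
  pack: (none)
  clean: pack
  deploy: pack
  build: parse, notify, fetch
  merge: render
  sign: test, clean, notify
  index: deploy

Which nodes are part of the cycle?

scan, fetch, merge, render

DFS with gray/black marking from fetch:
fetch gray
  scan gray
    parse gray
      link gray
      link black
      test gray
        pack gray
        pack black
      test black
    parse black
    merge gray
      render gray
        index gray
          deploy gray
            deploy→pack: pack black — skip
          deploy black
        index black
        render→fetch: fetch is gray → back edge
Back edge closes the cycle fetch → scan → merge → render → fetch; its vertices are {scan, fetch, merge, render}.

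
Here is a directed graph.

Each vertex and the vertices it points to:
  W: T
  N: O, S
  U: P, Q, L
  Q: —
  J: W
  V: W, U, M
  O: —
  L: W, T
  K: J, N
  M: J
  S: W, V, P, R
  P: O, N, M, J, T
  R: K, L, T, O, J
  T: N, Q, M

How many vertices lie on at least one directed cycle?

12

A vertex is on a directed cycle iff it belongs to a strongly connected component of size ≥ 2 (or has a self-loop).
The vertices on cycles are {J, K, L, M, N, P, R, S, T, U, V, W} — 12 in total.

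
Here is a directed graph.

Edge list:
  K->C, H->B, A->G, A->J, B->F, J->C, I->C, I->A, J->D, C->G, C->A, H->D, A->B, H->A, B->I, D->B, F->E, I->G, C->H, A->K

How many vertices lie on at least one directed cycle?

8

A vertex is on a directed cycle iff it belongs to a strongly connected component of size ≥ 2 (or has a self-loop).
The vertices on cycles are {A, B, C, D, H, I, J, K} — 8 in total.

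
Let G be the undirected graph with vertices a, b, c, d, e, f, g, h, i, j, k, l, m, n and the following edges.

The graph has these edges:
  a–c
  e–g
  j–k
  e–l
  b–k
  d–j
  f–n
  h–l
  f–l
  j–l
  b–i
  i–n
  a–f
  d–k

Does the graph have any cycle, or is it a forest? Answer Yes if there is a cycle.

DFS, tracking each vertex's parent; an edge to a visited non-parent vertex closes a cycle.
Start from n:
visit n (parent –)
  visit f (parent n)
    visit l (parent f)
      visit j (parent l)
        visit d (parent j)
          d–j: parent, skip
          visit k (parent d)
            k–j: j visited and ≠ parent → cycle
Cycle: j – d – k – j.

Yes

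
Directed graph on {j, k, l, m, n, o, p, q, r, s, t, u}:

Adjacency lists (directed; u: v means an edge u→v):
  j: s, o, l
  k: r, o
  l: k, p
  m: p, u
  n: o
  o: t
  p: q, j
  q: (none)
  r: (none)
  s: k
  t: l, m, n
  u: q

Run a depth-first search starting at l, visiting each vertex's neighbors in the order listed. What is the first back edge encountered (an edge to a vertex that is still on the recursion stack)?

t->l

DFS from l (visiting each vertex's neighbors in the order listed); mark gray on enter, black on exit:
l gray
  k gray
    r gray
    r black
    o gray
      t gray
        t→l: l is gray → back edge
First back edge: t → l.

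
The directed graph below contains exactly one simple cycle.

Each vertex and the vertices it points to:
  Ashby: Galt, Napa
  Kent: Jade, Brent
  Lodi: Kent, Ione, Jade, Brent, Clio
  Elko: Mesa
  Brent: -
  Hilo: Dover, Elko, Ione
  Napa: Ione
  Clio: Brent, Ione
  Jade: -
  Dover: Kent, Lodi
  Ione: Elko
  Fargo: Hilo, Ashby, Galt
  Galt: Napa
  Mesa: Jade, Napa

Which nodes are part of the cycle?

DFS with gray/black marking from Elko:
Elko gray
  Mesa gray
    Jade gray
    Jade black
    Napa gray
      Ione gray
        Ione→Elko: Elko is gray → back edge
Back edge closes the cycle Elko → Mesa → Napa → Ione → Elko; its vertices are {Elko, Ione, Mesa, Napa}.

Elko, Ione, Mesa, Napa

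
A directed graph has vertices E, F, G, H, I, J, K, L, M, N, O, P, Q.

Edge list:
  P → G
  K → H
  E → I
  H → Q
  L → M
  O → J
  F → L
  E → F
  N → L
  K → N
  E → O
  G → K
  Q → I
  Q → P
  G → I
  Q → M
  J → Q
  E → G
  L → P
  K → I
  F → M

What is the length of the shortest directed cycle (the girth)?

5

For each vertex v, BFS finds the shortest path from v back to v.
The shortest such closed walk is G → K → H → Q → P → G, length 5.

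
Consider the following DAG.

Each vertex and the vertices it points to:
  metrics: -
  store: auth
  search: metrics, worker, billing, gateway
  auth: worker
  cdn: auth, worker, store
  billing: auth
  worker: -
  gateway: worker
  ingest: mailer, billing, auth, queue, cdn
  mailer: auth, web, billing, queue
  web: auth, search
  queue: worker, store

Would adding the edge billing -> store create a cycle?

Adding billing→store creates a cycle iff store can already reach billing.
Explore from store: no path reaches billing. The graph stays acyclic.

No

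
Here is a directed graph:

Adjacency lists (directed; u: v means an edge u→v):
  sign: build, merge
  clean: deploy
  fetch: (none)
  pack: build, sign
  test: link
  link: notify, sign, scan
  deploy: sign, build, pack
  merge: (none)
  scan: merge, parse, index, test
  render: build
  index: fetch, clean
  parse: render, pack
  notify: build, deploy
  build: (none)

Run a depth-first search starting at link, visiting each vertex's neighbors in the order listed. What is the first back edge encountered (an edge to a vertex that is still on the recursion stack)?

test→link

DFS from link (visiting each vertex's neighbors in the order listed); mark gray on enter, black on exit:
link gray
  notify gray
    build gray
    build black
    deploy gray
      sign gray
        sign→build: build black — skip
        merge gray
        merge black
      sign black
      deploy→build: build black — skip
      pack gray
        pack→build: build black — skip
        pack→sign: sign black — skip
      pack black
    deploy black
  notify black
  link→sign: sign black — skip
  scan gray
    scan→merge: merge black — skip
    parse gray
      render gray
        render→build: build black — skip
      render black
      parse→pack: pack black — skip
    parse black
    index gray
      fetch gray
      fetch black
      clean gray
        clean→deploy: deploy black — skip
      clean black
    index black
    test gray
      test→link: link is gray → back edge
First back edge: test → link.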